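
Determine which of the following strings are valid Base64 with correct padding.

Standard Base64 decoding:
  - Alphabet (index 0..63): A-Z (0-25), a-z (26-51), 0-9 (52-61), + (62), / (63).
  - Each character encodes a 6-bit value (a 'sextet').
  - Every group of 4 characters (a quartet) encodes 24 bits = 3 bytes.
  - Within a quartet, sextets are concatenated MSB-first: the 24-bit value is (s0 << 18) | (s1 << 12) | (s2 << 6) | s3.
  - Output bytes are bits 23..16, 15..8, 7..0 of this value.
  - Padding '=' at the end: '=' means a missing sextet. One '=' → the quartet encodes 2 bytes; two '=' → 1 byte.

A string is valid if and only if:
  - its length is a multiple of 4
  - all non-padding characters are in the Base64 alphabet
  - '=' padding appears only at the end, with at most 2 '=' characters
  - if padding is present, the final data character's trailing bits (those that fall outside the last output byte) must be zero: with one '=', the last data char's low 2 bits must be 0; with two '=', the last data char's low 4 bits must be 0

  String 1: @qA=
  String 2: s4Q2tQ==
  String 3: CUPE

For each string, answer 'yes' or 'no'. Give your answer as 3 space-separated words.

Answer: no yes yes

Derivation:
String 1: '@qA=' → invalid (bad char(s): ['@'])
String 2: 's4Q2tQ==' → valid
String 3: 'CUPE' → valid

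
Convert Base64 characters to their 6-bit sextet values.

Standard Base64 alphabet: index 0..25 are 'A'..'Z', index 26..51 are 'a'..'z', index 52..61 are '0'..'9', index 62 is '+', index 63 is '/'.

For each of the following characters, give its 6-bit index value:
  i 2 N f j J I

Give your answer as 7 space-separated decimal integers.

Answer: 34 54 13 31 35 9 8

Derivation:
'i': a..z range, 26 + ord('i') − ord('a') = 34
'2': 0..9 range, 52 + ord('2') − ord('0') = 54
'N': A..Z range, ord('N') − ord('A') = 13
'f': a..z range, 26 + ord('f') − ord('a') = 31
'j': a..z range, 26 + ord('j') − ord('a') = 35
'J': A..Z range, ord('J') − ord('A') = 9
'I': A..Z range, ord('I') − ord('A') = 8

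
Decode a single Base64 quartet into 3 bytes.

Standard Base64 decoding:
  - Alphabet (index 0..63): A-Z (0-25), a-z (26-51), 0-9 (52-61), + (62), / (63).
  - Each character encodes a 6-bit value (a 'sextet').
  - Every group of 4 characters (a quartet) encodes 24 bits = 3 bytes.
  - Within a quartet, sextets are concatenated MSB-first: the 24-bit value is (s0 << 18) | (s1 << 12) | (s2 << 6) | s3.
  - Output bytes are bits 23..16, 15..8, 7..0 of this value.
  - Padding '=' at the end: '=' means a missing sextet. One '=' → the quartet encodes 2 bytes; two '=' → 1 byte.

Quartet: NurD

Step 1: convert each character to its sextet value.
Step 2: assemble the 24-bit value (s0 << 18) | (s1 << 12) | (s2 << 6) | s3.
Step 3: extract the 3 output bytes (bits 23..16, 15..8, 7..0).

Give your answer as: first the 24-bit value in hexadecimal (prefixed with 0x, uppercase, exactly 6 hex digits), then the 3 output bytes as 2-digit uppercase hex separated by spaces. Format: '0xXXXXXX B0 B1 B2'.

Sextets: N=13, u=46, r=43, D=3
24-bit: (13<<18) | (46<<12) | (43<<6) | 3
      = 0x340000 | 0x02E000 | 0x000AC0 | 0x000003
      = 0x36EAC3
Bytes: (v>>16)&0xFF=36, (v>>8)&0xFF=EA, v&0xFF=C3

Answer: 0x36EAC3 36 EA C3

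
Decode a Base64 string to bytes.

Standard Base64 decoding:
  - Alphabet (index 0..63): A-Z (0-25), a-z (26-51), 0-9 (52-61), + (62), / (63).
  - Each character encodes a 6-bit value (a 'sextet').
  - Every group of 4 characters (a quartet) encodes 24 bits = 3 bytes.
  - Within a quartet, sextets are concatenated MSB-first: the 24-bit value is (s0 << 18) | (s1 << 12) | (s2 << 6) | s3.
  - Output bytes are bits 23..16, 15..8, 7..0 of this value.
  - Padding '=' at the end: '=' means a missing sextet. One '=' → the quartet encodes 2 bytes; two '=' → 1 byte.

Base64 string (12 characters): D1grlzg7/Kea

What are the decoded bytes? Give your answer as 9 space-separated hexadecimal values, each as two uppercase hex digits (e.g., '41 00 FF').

After char 0 ('D'=3): chars_in_quartet=1 acc=0x3 bytes_emitted=0
After char 1 ('1'=53): chars_in_quartet=2 acc=0xF5 bytes_emitted=0
After char 2 ('g'=32): chars_in_quartet=3 acc=0x3D60 bytes_emitted=0
After char 3 ('r'=43): chars_in_quartet=4 acc=0xF582B -> emit 0F 58 2B, reset; bytes_emitted=3
After char 4 ('l'=37): chars_in_quartet=1 acc=0x25 bytes_emitted=3
After char 5 ('z'=51): chars_in_quartet=2 acc=0x973 bytes_emitted=3
After char 6 ('g'=32): chars_in_quartet=3 acc=0x25CE0 bytes_emitted=3
After char 7 ('7'=59): chars_in_quartet=4 acc=0x97383B -> emit 97 38 3B, reset; bytes_emitted=6
After char 8 ('/'=63): chars_in_quartet=1 acc=0x3F bytes_emitted=6
After char 9 ('K'=10): chars_in_quartet=2 acc=0xFCA bytes_emitted=6
After char 10 ('e'=30): chars_in_quartet=3 acc=0x3F29E bytes_emitted=6
After char 11 ('a'=26): chars_in_quartet=4 acc=0xFCA79A -> emit FC A7 9A, reset; bytes_emitted=9

Answer: 0F 58 2B 97 38 3B FC A7 9A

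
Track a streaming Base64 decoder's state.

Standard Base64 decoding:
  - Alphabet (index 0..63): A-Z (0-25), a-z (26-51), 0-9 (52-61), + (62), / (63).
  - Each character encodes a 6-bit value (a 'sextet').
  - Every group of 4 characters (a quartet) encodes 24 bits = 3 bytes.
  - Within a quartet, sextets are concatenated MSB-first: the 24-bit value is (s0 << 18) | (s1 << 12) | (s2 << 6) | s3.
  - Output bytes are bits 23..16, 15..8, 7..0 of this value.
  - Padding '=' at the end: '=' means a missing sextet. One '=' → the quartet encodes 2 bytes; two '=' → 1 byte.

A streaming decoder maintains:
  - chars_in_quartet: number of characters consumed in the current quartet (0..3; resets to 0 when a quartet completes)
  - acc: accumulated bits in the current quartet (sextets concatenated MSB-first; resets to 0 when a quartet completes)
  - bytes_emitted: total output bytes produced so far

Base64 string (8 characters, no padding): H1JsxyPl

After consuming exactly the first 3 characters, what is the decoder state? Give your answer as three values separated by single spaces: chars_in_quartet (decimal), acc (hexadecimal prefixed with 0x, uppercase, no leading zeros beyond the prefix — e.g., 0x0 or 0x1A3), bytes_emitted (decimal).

After char 0 ('H'=7): chars_in_quartet=1 acc=0x7 bytes_emitted=0
After char 1 ('1'=53): chars_in_quartet=2 acc=0x1F5 bytes_emitted=0
After char 2 ('J'=9): chars_in_quartet=3 acc=0x7D49 bytes_emitted=0

Answer: 3 0x7D49 0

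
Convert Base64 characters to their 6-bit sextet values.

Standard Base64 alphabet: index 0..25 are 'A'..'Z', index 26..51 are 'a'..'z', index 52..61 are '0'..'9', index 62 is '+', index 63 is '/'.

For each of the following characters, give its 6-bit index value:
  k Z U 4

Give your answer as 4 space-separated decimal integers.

'k': a..z range, 26 + ord('k') − ord('a') = 36
'Z': A..Z range, ord('Z') − ord('A') = 25
'U': A..Z range, ord('U') − ord('A') = 20
'4': 0..9 range, 52 + ord('4') − ord('0') = 56

Answer: 36 25 20 56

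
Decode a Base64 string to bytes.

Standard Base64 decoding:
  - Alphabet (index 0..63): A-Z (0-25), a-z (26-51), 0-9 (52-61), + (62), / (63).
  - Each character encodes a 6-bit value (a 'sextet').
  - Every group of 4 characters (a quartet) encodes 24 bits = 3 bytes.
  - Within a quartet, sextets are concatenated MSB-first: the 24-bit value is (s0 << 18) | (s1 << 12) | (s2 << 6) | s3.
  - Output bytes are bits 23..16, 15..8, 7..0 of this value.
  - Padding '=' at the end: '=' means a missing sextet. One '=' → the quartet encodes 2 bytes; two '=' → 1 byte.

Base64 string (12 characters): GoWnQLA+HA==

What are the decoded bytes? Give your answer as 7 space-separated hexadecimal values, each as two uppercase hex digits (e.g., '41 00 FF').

Answer: 1A 85 A7 40 B0 3E 1C

Derivation:
After char 0 ('G'=6): chars_in_quartet=1 acc=0x6 bytes_emitted=0
After char 1 ('o'=40): chars_in_quartet=2 acc=0x1A8 bytes_emitted=0
After char 2 ('W'=22): chars_in_quartet=3 acc=0x6A16 bytes_emitted=0
After char 3 ('n'=39): chars_in_quartet=4 acc=0x1A85A7 -> emit 1A 85 A7, reset; bytes_emitted=3
After char 4 ('Q'=16): chars_in_quartet=1 acc=0x10 bytes_emitted=3
After char 5 ('L'=11): chars_in_quartet=2 acc=0x40B bytes_emitted=3
After char 6 ('A'=0): chars_in_quartet=3 acc=0x102C0 bytes_emitted=3
After char 7 ('+'=62): chars_in_quartet=4 acc=0x40B03E -> emit 40 B0 3E, reset; bytes_emitted=6
After char 8 ('H'=7): chars_in_quartet=1 acc=0x7 bytes_emitted=6
After char 9 ('A'=0): chars_in_quartet=2 acc=0x1C0 bytes_emitted=6
Padding '==': partial quartet acc=0x1C0 -> emit 1C; bytes_emitted=7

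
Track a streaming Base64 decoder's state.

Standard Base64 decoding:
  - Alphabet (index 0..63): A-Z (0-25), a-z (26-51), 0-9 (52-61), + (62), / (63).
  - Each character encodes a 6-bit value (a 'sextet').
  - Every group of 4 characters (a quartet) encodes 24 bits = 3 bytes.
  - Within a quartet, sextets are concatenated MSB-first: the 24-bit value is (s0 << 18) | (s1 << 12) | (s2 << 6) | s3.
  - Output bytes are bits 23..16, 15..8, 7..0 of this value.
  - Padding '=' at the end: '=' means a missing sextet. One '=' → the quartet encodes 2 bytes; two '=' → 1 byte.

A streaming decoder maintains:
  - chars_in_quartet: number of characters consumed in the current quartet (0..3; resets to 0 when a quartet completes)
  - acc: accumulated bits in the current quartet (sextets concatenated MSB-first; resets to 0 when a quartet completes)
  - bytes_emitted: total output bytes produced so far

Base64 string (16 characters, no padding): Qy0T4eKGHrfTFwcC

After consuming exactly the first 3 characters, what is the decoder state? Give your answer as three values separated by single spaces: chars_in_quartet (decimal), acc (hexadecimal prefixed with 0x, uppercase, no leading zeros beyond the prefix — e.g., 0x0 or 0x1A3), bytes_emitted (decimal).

After char 0 ('Q'=16): chars_in_quartet=1 acc=0x10 bytes_emitted=0
After char 1 ('y'=50): chars_in_quartet=2 acc=0x432 bytes_emitted=0
After char 2 ('0'=52): chars_in_quartet=3 acc=0x10CB4 bytes_emitted=0

Answer: 3 0x10CB4 0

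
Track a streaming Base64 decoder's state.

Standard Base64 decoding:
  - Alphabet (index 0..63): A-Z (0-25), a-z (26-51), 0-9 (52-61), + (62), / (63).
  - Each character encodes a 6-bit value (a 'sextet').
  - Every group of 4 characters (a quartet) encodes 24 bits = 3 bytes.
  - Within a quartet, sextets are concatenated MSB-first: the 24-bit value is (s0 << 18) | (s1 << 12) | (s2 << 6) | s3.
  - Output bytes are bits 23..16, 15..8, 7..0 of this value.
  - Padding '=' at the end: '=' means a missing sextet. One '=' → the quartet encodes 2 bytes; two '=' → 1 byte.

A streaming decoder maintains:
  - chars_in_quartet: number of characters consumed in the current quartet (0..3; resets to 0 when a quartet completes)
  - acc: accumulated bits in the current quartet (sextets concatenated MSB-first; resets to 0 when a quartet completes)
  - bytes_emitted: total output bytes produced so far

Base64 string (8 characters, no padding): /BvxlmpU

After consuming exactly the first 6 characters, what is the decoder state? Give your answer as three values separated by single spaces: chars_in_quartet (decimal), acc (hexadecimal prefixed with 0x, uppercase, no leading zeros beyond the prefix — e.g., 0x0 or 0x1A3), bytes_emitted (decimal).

Answer: 2 0x966 3

Derivation:
After char 0 ('/'=63): chars_in_quartet=1 acc=0x3F bytes_emitted=0
After char 1 ('B'=1): chars_in_quartet=2 acc=0xFC1 bytes_emitted=0
After char 2 ('v'=47): chars_in_quartet=3 acc=0x3F06F bytes_emitted=0
After char 3 ('x'=49): chars_in_quartet=4 acc=0xFC1BF1 -> emit FC 1B F1, reset; bytes_emitted=3
After char 4 ('l'=37): chars_in_quartet=1 acc=0x25 bytes_emitted=3
After char 5 ('m'=38): chars_in_quartet=2 acc=0x966 bytes_emitted=3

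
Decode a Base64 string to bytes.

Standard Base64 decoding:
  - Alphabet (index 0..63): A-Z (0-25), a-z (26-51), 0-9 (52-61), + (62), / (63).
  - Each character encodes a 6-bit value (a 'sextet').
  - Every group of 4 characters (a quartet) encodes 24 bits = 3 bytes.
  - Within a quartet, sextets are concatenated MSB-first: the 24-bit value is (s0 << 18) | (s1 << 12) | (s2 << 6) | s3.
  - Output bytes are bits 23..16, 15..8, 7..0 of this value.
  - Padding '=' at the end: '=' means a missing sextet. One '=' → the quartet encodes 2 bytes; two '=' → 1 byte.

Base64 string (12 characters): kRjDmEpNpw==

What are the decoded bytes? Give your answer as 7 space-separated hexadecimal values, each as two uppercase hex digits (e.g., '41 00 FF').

After char 0 ('k'=36): chars_in_quartet=1 acc=0x24 bytes_emitted=0
After char 1 ('R'=17): chars_in_quartet=2 acc=0x911 bytes_emitted=0
After char 2 ('j'=35): chars_in_quartet=3 acc=0x24463 bytes_emitted=0
After char 3 ('D'=3): chars_in_quartet=4 acc=0x9118C3 -> emit 91 18 C3, reset; bytes_emitted=3
After char 4 ('m'=38): chars_in_quartet=1 acc=0x26 bytes_emitted=3
After char 5 ('E'=4): chars_in_quartet=2 acc=0x984 bytes_emitted=3
After char 6 ('p'=41): chars_in_quartet=3 acc=0x26129 bytes_emitted=3
After char 7 ('N'=13): chars_in_quartet=4 acc=0x984A4D -> emit 98 4A 4D, reset; bytes_emitted=6
After char 8 ('p'=41): chars_in_quartet=1 acc=0x29 bytes_emitted=6
After char 9 ('w'=48): chars_in_quartet=2 acc=0xA70 bytes_emitted=6
Padding '==': partial quartet acc=0xA70 -> emit A7; bytes_emitted=7

Answer: 91 18 C3 98 4A 4D A7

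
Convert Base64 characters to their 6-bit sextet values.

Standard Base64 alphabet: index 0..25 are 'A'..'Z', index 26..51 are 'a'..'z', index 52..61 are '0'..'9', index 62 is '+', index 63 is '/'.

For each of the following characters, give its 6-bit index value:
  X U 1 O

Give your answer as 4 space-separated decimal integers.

'X': A..Z range, ord('X') − ord('A') = 23
'U': A..Z range, ord('U') − ord('A') = 20
'1': 0..9 range, 52 + ord('1') − ord('0') = 53
'O': A..Z range, ord('O') − ord('A') = 14

Answer: 23 20 53 14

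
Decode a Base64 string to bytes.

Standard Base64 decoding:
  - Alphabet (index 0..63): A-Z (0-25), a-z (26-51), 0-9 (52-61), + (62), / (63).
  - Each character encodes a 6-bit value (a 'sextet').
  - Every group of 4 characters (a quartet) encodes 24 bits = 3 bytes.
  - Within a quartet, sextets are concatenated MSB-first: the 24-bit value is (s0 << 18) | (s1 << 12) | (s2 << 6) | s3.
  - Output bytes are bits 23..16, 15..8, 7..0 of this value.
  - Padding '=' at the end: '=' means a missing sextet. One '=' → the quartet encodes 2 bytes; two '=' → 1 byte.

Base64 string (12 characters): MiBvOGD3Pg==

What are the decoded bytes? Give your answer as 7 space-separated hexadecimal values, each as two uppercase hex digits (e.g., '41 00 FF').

Answer: 32 20 6F 38 60 F7 3E

Derivation:
After char 0 ('M'=12): chars_in_quartet=1 acc=0xC bytes_emitted=0
After char 1 ('i'=34): chars_in_quartet=2 acc=0x322 bytes_emitted=0
After char 2 ('B'=1): chars_in_quartet=3 acc=0xC881 bytes_emitted=0
After char 3 ('v'=47): chars_in_quartet=4 acc=0x32206F -> emit 32 20 6F, reset; bytes_emitted=3
After char 4 ('O'=14): chars_in_quartet=1 acc=0xE bytes_emitted=3
After char 5 ('G'=6): chars_in_quartet=2 acc=0x386 bytes_emitted=3
After char 6 ('D'=3): chars_in_quartet=3 acc=0xE183 bytes_emitted=3
After char 7 ('3'=55): chars_in_quartet=4 acc=0x3860F7 -> emit 38 60 F7, reset; bytes_emitted=6
After char 8 ('P'=15): chars_in_quartet=1 acc=0xF bytes_emitted=6
After char 9 ('g'=32): chars_in_quartet=2 acc=0x3E0 bytes_emitted=6
Padding '==': partial quartet acc=0x3E0 -> emit 3E; bytes_emitted=7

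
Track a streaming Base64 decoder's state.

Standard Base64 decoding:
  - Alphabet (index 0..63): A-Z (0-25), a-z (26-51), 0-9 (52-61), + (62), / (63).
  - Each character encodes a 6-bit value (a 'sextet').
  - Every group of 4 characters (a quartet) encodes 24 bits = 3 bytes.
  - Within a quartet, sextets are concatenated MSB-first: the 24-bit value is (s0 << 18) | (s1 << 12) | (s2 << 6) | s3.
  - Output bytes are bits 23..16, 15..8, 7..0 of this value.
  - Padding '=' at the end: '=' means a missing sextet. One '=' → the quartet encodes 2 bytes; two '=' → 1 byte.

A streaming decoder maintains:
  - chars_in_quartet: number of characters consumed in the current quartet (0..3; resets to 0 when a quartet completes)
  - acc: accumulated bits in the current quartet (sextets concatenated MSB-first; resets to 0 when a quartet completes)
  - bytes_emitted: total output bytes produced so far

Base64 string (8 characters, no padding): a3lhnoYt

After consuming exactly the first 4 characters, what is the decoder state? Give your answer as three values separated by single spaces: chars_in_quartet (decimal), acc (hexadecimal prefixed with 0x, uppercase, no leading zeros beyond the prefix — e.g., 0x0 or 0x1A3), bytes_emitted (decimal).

Answer: 0 0x0 3

Derivation:
After char 0 ('a'=26): chars_in_quartet=1 acc=0x1A bytes_emitted=0
After char 1 ('3'=55): chars_in_quartet=2 acc=0x6B7 bytes_emitted=0
After char 2 ('l'=37): chars_in_quartet=3 acc=0x1ADE5 bytes_emitted=0
After char 3 ('h'=33): chars_in_quartet=4 acc=0x6B7961 -> emit 6B 79 61, reset; bytes_emitted=3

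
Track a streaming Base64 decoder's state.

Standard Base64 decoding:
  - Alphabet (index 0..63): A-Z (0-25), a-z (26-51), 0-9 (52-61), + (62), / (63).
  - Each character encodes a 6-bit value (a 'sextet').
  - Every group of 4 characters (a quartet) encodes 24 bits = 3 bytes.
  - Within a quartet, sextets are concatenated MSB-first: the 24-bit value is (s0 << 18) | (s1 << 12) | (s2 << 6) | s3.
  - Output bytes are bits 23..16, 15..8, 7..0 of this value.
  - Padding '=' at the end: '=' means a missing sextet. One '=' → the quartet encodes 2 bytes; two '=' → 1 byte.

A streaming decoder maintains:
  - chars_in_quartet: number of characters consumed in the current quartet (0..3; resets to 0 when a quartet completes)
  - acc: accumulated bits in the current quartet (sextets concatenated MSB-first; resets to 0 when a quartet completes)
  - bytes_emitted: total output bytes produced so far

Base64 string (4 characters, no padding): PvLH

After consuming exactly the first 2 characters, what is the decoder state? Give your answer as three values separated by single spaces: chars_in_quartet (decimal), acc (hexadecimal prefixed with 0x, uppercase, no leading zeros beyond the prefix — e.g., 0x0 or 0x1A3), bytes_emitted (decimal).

Answer: 2 0x3EF 0

Derivation:
After char 0 ('P'=15): chars_in_quartet=1 acc=0xF bytes_emitted=0
After char 1 ('v'=47): chars_in_quartet=2 acc=0x3EF bytes_emitted=0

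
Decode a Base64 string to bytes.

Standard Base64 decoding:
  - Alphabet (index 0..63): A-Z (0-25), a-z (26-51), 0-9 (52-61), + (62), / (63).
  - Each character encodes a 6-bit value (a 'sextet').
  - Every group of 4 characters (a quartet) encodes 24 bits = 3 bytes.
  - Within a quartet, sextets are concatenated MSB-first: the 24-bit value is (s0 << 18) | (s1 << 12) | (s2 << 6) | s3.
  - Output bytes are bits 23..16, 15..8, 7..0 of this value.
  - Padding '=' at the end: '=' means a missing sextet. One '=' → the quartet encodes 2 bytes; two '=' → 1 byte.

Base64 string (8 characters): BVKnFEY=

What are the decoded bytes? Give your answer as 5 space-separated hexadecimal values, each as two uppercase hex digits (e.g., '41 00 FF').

Answer: 05 52 A7 14 46

Derivation:
After char 0 ('B'=1): chars_in_quartet=1 acc=0x1 bytes_emitted=0
After char 1 ('V'=21): chars_in_quartet=2 acc=0x55 bytes_emitted=0
After char 2 ('K'=10): chars_in_quartet=3 acc=0x154A bytes_emitted=0
After char 3 ('n'=39): chars_in_quartet=4 acc=0x552A7 -> emit 05 52 A7, reset; bytes_emitted=3
After char 4 ('F'=5): chars_in_quartet=1 acc=0x5 bytes_emitted=3
After char 5 ('E'=4): chars_in_quartet=2 acc=0x144 bytes_emitted=3
After char 6 ('Y'=24): chars_in_quartet=3 acc=0x5118 bytes_emitted=3
Padding '=': partial quartet acc=0x5118 -> emit 14 46; bytes_emitted=5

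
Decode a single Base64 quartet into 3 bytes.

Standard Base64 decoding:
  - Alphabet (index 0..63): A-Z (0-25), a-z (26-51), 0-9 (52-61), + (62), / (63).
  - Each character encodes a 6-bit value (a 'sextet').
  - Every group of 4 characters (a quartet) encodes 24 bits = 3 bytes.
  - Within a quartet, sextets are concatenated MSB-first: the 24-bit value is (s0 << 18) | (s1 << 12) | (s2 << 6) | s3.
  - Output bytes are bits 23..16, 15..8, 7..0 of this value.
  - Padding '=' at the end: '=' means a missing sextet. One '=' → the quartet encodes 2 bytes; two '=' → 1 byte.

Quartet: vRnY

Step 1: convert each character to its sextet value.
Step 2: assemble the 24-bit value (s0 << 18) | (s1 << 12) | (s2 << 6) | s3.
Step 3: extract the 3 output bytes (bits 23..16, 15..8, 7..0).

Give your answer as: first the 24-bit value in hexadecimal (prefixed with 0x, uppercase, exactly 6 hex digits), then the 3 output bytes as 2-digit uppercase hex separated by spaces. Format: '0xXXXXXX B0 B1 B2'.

Sextets: v=47, R=17, n=39, Y=24
24-bit: (47<<18) | (17<<12) | (39<<6) | 24
      = 0xBC0000 | 0x011000 | 0x0009C0 | 0x000018
      = 0xBD19D8
Bytes: (v>>16)&0xFF=BD, (v>>8)&0xFF=19, v&0xFF=D8

Answer: 0xBD19D8 BD 19 D8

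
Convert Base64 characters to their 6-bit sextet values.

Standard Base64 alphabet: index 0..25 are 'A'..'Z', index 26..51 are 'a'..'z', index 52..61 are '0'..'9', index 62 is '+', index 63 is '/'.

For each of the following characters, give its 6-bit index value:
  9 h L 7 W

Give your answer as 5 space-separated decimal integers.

'9': 0..9 range, 52 + ord('9') − ord('0') = 61
'h': a..z range, 26 + ord('h') − ord('a') = 33
'L': A..Z range, ord('L') − ord('A') = 11
'7': 0..9 range, 52 + ord('7') − ord('0') = 59
'W': A..Z range, ord('W') − ord('A') = 22

Answer: 61 33 11 59 22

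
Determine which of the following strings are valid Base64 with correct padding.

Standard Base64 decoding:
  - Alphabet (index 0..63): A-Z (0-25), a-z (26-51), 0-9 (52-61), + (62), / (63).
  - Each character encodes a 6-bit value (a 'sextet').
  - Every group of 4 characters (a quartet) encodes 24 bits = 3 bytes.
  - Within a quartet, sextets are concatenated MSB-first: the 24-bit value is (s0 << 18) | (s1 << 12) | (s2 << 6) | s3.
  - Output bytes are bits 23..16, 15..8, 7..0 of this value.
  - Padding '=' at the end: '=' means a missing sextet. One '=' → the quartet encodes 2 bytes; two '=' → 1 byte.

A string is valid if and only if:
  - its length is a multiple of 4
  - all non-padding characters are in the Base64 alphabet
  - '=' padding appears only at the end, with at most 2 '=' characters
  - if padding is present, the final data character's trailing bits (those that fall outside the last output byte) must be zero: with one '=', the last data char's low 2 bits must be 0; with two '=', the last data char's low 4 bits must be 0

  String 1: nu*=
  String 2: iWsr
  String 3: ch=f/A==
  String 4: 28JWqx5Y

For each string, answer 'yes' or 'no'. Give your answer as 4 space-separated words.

String 1: 'nu*=' → invalid (bad char(s): ['*'])
String 2: 'iWsr' → valid
String 3: 'ch=f/A==' → invalid (bad char(s): ['=']; '=' in middle)
String 4: '28JWqx5Y' → valid

Answer: no yes no yes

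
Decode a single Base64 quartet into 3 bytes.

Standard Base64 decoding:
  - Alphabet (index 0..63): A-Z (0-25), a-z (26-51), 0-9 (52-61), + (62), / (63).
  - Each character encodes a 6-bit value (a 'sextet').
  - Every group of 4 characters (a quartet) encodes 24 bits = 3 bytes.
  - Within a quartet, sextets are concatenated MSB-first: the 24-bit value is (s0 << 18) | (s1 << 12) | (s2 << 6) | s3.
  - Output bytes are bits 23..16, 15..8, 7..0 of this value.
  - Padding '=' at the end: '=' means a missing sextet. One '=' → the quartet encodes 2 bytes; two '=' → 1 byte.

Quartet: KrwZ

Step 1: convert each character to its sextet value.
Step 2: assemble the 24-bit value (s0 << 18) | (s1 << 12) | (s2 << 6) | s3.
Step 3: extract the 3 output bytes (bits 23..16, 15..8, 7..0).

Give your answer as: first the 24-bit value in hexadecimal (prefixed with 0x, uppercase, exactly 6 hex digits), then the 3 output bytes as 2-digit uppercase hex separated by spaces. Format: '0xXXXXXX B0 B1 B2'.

Sextets: K=10, r=43, w=48, Z=25
24-bit: (10<<18) | (43<<12) | (48<<6) | 25
      = 0x280000 | 0x02B000 | 0x000C00 | 0x000019
      = 0x2ABC19
Bytes: (v>>16)&0xFF=2A, (v>>8)&0xFF=BC, v&0xFF=19

Answer: 0x2ABC19 2A BC 19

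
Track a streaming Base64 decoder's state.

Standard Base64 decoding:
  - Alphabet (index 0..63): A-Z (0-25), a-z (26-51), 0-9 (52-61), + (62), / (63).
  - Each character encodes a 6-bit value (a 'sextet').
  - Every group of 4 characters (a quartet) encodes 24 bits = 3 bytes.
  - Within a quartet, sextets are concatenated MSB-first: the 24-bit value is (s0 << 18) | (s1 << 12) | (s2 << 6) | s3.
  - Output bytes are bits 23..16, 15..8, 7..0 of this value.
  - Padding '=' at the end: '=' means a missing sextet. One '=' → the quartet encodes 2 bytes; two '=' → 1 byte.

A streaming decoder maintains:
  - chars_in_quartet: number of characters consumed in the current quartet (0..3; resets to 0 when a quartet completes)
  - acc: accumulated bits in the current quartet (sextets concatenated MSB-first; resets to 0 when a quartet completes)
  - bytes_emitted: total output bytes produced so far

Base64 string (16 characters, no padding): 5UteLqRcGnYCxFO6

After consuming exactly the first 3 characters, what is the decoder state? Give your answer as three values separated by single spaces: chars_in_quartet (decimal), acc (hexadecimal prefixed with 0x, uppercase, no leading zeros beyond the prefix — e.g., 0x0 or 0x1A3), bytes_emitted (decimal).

Answer: 3 0x3952D 0

Derivation:
After char 0 ('5'=57): chars_in_quartet=1 acc=0x39 bytes_emitted=0
After char 1 ('U'=20): chars_in_quartet=2 acc=0xE54 bytes_emitted=0
After char 2 ('t'=45): chars_in_quartet=3 acc=0x3952D bytes_emitted=0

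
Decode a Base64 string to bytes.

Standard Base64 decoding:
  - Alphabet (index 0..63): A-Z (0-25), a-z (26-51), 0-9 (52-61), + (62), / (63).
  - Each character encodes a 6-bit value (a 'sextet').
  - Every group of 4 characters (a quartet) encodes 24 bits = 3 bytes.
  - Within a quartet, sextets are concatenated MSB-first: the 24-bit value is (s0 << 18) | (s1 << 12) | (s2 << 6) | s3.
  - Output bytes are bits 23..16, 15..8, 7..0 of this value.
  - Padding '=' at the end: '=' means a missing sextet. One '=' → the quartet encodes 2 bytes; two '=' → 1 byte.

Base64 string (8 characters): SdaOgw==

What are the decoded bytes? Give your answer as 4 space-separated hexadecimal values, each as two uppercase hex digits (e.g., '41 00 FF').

Answer: 49 D6 8E 83

Derivation:
After char 0 ('S'=18): chars_in_quartet=1 acc=0x12 bytes_emitted=0
After char 1 ('d'=29): chars_in_quartet=2 acc=0x49D bytes_emitted=0
After char 2 ('a'=26): chars_in_quartet=3 acc=0x1275A bytes_emitted=0
After char 3 ('O'=14): chars_in_quartet=4 acc=0x49D68E -> emit 49 D6 8E, reset; bytes_emitted=3
After char 4 ('g'=32): chars_in_quartet=1 acc=0x20 bytes_emitted=3
After char 5 ('w'=48): chars_in_quartet=2 acc=0x830 bytes_emitted=3
Padding '==': partial quartet acc=0x830 -> emit 83; bytes_emitted=4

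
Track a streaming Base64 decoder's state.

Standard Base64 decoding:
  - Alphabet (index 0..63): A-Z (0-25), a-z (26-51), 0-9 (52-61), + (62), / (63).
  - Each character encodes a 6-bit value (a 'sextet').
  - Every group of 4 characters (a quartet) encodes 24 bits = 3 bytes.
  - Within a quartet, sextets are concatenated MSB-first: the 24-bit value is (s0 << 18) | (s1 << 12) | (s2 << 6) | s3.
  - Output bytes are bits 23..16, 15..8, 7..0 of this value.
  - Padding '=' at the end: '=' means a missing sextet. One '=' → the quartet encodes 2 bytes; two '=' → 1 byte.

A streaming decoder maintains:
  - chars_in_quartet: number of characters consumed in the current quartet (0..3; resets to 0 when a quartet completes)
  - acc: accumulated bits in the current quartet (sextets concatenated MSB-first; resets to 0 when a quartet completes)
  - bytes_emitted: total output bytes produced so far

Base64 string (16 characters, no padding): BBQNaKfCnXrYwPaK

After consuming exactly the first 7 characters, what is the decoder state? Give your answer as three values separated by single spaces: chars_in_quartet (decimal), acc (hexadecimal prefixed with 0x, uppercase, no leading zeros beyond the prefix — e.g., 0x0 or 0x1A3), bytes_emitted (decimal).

After char 0 ('B'=1): chars_in_quartet=1 acc=0x1 bytes_emitted=0
After char 1 ('B'=1): chars_in_quartet=2 acc=0x41 bytes_emitted=0
After char 2 ('Q'=16): chars_in_quartet=3 acc=0x1050 bytes_emitted=0
After char 3 ('N'=13): chars_in_quartet=4 acc=0x4140D -> emit 04 14 0D, reset; bytes_emitted=3
After char 4 ('a'=26): chars_in_quartet=1 acc=0x1A bytes_emitted=3
After char 5 ('K'=10): chars_in_quartet=2 acc=0x68A bytes_emitted=3
After char 6 ('f'=31): chars_in_quartet=3 acc=0x1A29F bytes_emitted=3

Answer: 3 0x1A29F 3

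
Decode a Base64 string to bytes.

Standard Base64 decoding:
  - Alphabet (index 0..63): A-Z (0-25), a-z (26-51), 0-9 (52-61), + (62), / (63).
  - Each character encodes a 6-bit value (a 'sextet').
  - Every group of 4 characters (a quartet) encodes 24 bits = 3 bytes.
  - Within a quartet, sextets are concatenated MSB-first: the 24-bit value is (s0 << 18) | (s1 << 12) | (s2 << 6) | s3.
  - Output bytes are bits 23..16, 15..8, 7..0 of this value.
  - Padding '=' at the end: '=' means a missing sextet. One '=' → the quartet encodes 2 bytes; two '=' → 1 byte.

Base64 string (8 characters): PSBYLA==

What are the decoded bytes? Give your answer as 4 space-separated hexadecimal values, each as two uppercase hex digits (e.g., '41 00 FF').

Answer: 3D 20 58 2C

Derivation:
After char 0 ('P'=15): chars_in_quartet=1 acc=0xF bytes_emitted=0
After char 1 ('S'=18): chars_in_quartet=2 acc=0x3D2 bytes_emitted=0
After char 2 ('B'=1): chars_in_quartet=3 acc=0xF481 bytes_emitted=0
After char 3 ('Y'=24): chars_in_quartet=4 acc=0x3D2058 -> emit 3D 20 58, reset; bytes_emitted=3
After char 4 ('L'=11): chars_in_quartet=1 acc=0xB bytes_emitted=3
After char 5 ('A'=0): chars_in_quartet=2 acc=0x2C0 bytes_emitted=3
Padding '==': partial quartet acc=0x2C0 -> emit 2C; bytes_emitted=4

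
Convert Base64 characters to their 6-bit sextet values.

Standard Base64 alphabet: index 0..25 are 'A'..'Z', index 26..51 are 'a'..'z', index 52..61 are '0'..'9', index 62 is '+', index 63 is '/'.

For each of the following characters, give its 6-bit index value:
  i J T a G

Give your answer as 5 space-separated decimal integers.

'i': a..z range, 26 + ord('i') − ord('a') = 34
'J': A..Z range, ord('J') − ord('A') = 9
'T': A..Z range, ord('T') − ord('A') = 19
'a': a..z range, 26 + ord('a') − ord('a') = 26
'G': A..Z range, ord('G') − ord('A') = 6

Answer: 34 9 19 26 6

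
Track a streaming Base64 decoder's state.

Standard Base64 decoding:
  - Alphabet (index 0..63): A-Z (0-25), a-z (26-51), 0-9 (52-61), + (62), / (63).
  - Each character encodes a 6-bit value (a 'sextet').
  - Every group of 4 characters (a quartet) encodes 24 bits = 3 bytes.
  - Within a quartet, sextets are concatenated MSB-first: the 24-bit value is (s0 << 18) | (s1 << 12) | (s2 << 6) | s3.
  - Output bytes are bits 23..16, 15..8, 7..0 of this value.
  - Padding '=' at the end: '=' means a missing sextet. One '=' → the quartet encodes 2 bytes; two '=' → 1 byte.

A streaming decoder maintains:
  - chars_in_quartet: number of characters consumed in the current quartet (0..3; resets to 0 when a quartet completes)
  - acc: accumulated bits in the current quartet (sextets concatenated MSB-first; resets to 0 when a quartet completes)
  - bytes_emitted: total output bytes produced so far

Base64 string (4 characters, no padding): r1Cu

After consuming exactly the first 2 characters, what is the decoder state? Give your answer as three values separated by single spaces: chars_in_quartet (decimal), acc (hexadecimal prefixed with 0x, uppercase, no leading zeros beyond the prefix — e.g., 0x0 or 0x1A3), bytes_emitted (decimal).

Answer: 2 0xAF5 0

Derivation:
After char 0 ('r'=43): chars_in_quartet=1 acc=0x2B bytes_emitted=0
After char 1 ('1'=53): chars_in_quartet=2 acc=0xAF5 bytes_emitted=0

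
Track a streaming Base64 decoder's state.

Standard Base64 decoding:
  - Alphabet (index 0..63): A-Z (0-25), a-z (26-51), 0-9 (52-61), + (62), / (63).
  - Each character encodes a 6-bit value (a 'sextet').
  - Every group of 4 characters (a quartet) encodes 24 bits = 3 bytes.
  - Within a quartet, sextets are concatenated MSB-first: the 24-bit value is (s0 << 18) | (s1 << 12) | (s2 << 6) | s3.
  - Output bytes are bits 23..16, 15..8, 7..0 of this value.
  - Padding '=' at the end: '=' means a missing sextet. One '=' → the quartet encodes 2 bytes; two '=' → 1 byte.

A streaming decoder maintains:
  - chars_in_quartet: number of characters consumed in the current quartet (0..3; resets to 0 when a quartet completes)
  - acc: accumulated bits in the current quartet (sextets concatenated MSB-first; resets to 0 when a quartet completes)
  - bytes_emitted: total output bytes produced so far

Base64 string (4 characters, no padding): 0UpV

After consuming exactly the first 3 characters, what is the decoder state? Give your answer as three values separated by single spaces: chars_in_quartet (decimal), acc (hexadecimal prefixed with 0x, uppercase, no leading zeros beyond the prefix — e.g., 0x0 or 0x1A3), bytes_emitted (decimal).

Answer: 3 0x34529 0

Derivation:
After char 0 ('0'=52): chars_in_quartet=1 acc=0x34 bytes_emitted=0
After char 1 ('U'=20): chars_in_quartet=2 acc=0xD14 bytes_emitted=0
After char 2 ('p'=41): chars_in_quartet=3 acc=0x34529 bytes_emitted=0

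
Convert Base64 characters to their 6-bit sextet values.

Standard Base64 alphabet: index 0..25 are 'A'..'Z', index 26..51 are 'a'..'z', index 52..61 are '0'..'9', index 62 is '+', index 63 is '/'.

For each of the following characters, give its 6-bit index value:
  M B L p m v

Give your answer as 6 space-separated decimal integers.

'M': A..Z range, ord('M') − ord('A') = 12
'B': A..Z range, ord('B') − ord('A') = 1
'L': A..Z range, ord('L') − ord('A') = 11
'p': a..z range, 26 + ord('p') − ord('a') = 41
'm': a..z range, 26 + ord('m') − ord('a') = 38
'v': a..z range, 26 + ord('v') − ord('a') = 47

Answer: 12 1 11 41 38 47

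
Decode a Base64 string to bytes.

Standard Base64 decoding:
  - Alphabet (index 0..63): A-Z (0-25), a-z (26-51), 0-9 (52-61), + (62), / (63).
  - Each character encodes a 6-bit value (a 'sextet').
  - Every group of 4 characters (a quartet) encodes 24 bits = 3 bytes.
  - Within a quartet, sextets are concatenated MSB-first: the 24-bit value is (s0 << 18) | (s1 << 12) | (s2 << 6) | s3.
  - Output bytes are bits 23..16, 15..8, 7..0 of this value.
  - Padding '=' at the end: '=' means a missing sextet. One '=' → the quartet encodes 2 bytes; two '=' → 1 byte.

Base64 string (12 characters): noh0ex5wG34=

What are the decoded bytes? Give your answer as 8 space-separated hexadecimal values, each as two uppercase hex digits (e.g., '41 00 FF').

Answer: 9E 88 74 7B 1E 70 1B 7E

Derivation:
After char 0 ('n'=39): chars_in_quartet=1 acc=0x27 bytes_emitted=0
After char 1 ('o'=40): chars_in_quartet=2 acc=0x9E8 bytes_emitted=0
After char 2 ('h'=33): chars_in_quartet=3 acc=0x27A21 bytes_emitted=0
After char 3 ('0'=52): chars_in_quartet=4 acc=0x9E8874 -> emit 9E 88 74, reset; bytes_emitted=3
After char 4 ('e'=30): chars_in_quartet=1 acc=0x1E bytes_emitted=3
After char 5 ('x'=49): chars_in_quartet=2 acc=0x7B1 bytes_emitted=3
After char 6 ('5'=57): chars_in_quartet=3 acc=0x1EC79 bytes_emitted=3
After char 7 ('w'=48): chars_in_quartet=4 acc=0x7B1E70 -> emit 7B 1E 70, reset; bytes_emitted=6
After char 8 ('G'=6): chars_in_quartet=1 acc=0x6 bytes_emitted=6
After char 9 ('3'=55): chars_in_quartet=2 acc=0x1B7 bytes_emitted=6
After char 10 ('4'=56): chars_in_quartet=3 acc=0x6DF8 bytes_emitted=6
Padding '=': partial quartet acc=0x6DF8 -> emit 1B 7E; bytes_emitted=8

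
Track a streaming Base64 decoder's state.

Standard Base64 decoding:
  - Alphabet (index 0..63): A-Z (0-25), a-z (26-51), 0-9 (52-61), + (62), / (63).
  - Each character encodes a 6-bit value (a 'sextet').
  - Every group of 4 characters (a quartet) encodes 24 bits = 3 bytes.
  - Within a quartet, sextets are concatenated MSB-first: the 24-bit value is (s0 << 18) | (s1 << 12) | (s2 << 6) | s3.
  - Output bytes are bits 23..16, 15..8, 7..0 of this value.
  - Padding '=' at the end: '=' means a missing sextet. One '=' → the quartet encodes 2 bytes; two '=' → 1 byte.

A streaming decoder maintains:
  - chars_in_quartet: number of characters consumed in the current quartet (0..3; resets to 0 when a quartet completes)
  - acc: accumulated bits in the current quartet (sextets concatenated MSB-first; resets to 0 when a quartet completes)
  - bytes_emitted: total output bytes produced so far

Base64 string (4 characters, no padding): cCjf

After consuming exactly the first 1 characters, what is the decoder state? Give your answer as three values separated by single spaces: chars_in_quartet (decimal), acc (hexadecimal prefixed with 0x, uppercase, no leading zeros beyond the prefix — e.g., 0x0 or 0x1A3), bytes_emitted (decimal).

Answer: 1 0x1C 0

Derivation:
After char 0 ('c'=28): chars_in_quartet=1 acc=0x1C bytes_emitted=0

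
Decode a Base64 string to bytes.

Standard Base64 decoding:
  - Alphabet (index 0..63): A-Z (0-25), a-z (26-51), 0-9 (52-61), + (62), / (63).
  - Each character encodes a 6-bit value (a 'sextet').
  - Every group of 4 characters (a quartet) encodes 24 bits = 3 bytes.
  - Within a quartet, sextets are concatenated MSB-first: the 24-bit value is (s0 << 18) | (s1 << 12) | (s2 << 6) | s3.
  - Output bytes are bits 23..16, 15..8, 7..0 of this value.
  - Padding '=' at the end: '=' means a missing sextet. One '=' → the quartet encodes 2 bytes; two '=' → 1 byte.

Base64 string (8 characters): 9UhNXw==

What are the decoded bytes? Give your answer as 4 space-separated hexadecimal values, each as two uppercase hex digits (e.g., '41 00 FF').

After char 0 ('9'=61): chars_in_quartet=1 acc=0x3D bytes_emitted=0
After char 1 ('U'=20): chars_in_quartet=2 acc=0xF54 bytes_emitted=0
After char 2 ('h'=33): chars_in_quartet=3 acc=0x3D521 bytes_emitted=0
After char 3 ('N'=13): chars_in_quartet=4 acc=0xF5484D -> emit F5 48 4D, reset; bytes_emitted=3
After char 4 ('X'=23): chars_in_quartet=1 acc=0x17 bytes_emitted=3
After char 5 ('w'=48): chars_in_quartet=2 acc=0x5F0 bytes_emitted=3
Padding '==': partial quartet acc=0x5F0 -> emit 5F; bytes_emitted=4

Answer: F5 48 4D 5F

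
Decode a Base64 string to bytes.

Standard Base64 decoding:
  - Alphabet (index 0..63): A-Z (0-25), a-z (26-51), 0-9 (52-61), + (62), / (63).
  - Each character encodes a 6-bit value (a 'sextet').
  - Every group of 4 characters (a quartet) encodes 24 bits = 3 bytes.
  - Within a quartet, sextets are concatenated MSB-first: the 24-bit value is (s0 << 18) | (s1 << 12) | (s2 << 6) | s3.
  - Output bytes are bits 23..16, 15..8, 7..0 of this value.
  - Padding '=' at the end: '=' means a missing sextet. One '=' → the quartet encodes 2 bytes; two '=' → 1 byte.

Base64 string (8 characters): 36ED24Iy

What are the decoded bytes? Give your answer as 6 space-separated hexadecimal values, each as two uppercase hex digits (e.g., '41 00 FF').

After char 0 ('3'=55): chars_in_quartet=1 acc=0x37 bytes_emitted=0
After char 1 ('6'=58): chars_in_quartet=2 acc=0xDFA bytes_emitted=0
After char 2 ('E'=4): chars_in_quartet=3 acc=0x37E84 bytes_emitted=0
After char 3 ('D'=3): chars_in_quartet=4 acc=0xDFA103 -> emit DF A1 03, reset; bytes_emitted=3
After char 4 ('2'=54): chars_in_quartet=1 acc=0x36 bytes_emitted=3
After char 5 ('4'=56): chars_in_quartet=2 acc=0xDB8 bytes_emitted=3
After char 6 ('I'=8): chars_in_quartet=3 acc=0x36E08 bytes_emitted=3
After char 7 ('y'=50): chars_in_quartet=4 acc=0xDB8232 -> emit DB 82 32, reset; bytes_emitted=6

Answer: DF A1 03 DB 82 32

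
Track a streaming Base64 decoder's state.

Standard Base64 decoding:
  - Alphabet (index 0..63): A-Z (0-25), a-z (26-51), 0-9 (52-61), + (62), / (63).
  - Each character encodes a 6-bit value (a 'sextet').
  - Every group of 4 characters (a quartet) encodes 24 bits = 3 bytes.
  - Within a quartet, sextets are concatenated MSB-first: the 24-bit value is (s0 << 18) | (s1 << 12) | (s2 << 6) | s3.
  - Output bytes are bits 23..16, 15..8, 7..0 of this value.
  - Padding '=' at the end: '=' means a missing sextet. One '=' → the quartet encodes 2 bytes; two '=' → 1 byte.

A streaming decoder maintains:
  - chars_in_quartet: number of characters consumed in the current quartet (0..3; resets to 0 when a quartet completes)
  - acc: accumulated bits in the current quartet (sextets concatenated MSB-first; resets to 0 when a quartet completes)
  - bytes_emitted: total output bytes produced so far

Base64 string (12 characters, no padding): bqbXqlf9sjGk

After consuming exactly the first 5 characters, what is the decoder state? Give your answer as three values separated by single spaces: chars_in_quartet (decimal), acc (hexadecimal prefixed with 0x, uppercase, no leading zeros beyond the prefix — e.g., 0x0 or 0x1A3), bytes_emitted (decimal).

Answer: 1 0x2A 3

Derivation:
After char 0 ('b'=27): chars_in_quartet=1 acc=0x1B bytes_emitted=0
After char 1 ('q'=42): chars_in_quartet=2 acc=0x6EA bytes_emitted=0
After char 2 ('b'=27): chars_in_quartet=3 acc=0x1BA9B bytes_emitted=0
After char 3 ('X'=23): chars_in_quartet=4 acc=0x6EA6D7 -> emit 6E A6 D7, reset; bytes_emitted=3
After char 4 ('q'=42): chars_in_quartet=1 acc=0x2A bytes_emitted=3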